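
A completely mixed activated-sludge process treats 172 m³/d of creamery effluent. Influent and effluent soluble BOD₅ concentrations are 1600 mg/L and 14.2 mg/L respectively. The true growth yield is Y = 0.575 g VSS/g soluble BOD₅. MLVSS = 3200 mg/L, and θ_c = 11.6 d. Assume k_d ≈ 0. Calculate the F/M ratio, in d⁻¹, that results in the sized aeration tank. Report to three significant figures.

F/M ≈ 0.151 d⁻¹

With k_d = 0 the design equation reduces to V = Y Q (S₀−S) θ_c / X = 0.575 × 172 × (1600 − 14.2) × 11.6 / 3200 = 568.5 m³.
F/M = applied load / biomass = Q·S₀/(V·X) = 172 × 1600 / (568.5 × 3200) = 0.1513 d⁻¹.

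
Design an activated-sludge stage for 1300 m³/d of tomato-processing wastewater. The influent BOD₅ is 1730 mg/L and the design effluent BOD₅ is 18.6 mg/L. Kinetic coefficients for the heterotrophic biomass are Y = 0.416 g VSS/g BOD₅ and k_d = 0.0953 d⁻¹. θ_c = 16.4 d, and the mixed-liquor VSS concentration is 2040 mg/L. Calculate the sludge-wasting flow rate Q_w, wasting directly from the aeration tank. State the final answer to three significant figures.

Q_w ≈ 177 m³/d

Steady-state biomass mass balance: V·X·(1 + k_d·θ_c) = Y·Q·(S₀ − S)·θ_c, so V = 0.416 × 1300 × (1730 − 18.6) × 16.4 / [2040 × (1 + 0.0953 × 16.4)] = 1.52×10^7 / 5228 = 2903 m³.
With mixed-liquor wasting, θ_c = V/Q_w, so Q_w = V/θ_c = 2903/16.4 = 177.0 m³/d.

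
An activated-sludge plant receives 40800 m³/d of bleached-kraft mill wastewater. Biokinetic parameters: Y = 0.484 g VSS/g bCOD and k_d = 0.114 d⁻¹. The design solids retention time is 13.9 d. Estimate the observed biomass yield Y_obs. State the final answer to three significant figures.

Observed yield with endogenous decay: Y_obs = Y / (1 + k_d·θ_c) = 0.484 / (1 + 0.114 × 13.9) = 0.484 / 2.585 = 0.1873 g VSS/g bCOD.

Y_obs ≈ 0.187 g VSS/g bCOD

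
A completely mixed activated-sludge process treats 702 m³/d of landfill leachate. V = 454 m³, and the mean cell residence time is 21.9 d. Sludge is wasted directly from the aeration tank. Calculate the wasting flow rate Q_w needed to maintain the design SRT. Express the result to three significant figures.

With mixed-liquor wasting, θ_c = V/Q_w, so Q_w = V/θ_c = 454.0/21.9 = 20.73 m³/d.

Q_w ≈ 20.7 m³/d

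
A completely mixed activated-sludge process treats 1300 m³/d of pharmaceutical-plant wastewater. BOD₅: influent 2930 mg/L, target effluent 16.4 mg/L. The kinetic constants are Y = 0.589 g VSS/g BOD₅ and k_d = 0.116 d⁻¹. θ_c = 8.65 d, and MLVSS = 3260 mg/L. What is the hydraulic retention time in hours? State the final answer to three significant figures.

Steady-state biomass mass balance: V·X·(1 + k_d·θ_c) = Y·Q·(S₀ − S)·θ_c, so V = 0.589 × 1300 × (2930 − 16.4) × 8.65 / [3260 × (1 + 0.116 × 8.65)] = 1.93×10^7 / 6531 = 2955 m³.
HRT = V/Q = 2955 m³ / 1300 m³·d⁻¹ = 2.273 d × 24 = 54.55 h.

τ ≈ 54.5 h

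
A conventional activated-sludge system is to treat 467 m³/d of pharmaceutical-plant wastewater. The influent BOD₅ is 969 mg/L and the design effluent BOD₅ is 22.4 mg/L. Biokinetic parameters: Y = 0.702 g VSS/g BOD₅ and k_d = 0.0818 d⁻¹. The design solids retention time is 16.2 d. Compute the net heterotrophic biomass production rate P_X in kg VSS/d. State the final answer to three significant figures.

P_X ≈ 133 kg VSS/d

Correct the yield for decay: Y_obs = Y/(1 + k_d θ_c) = 0.702 / (1 + 0.0818 × 16.2) = 0.702 / 2.325 = 0.3019.
Q·(S₀ − S) = 467 × (969 − 22.4) × 10⁻³ = 442.1 kg/d removed.
P_X = Y_obs · Q(S₀ − S) = 0.3019 × 442.1 = 133.5 kg VSS/d.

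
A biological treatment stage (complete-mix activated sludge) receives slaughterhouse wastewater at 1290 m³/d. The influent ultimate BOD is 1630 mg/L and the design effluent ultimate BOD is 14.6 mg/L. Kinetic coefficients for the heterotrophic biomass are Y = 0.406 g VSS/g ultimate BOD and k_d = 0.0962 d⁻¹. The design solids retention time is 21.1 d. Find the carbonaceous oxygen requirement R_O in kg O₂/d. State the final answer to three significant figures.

R_O ≈ 1690 kg O₂/d

Y_obs = Y / (1 + k_d θ_c) = 0.406 / (1 + 0.0962 × 21.1) = 0.406 / 3.030 = 0.1340.
Mass of ultimate BOD removed per day: Q(S₀ − S) = 1290 × 1615 g/m³ = 2084 kg/d.
Net sludge production P_X = 0.1340 × 2084 = 279.2 kg VSS/d.
R_O = Q·(S₀ − S) − 1.42·P_X = 2084 − 1.42 × 279.2 = 1687 kg O₂/d.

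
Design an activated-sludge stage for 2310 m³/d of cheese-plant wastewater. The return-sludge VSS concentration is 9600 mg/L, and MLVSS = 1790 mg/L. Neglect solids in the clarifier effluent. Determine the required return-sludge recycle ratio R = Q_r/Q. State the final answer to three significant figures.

R ≈ 0.229

Solids balance on the clarifier gives (1+R)X = R·X_r, so R = X/(X_r − X) = 1790 / (9600 − 1790) = 0.2292.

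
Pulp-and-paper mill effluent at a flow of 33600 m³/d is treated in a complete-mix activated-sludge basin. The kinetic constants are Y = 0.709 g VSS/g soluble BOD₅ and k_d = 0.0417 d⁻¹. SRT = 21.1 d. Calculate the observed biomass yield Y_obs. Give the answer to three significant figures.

Y_obs ≈ 0.377 g VSS/g soluble BOD₅

Y_obs = Y / (1 + k_d θ_c) = 0.709 / (1 + 0.0417 × 21.1) = 0.709 / 1.880 = 0.3772.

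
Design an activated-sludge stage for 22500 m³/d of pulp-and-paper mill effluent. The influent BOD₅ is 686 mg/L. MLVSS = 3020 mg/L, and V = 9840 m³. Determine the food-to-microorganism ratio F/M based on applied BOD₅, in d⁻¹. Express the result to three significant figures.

F/M ≈ 0.519 d⁻¹

Food-to-microorganism ratio F/M = Q S₀ / (V X) = 22500 × 686 / (9840 × 3020) = 0.5194 d⁻¹.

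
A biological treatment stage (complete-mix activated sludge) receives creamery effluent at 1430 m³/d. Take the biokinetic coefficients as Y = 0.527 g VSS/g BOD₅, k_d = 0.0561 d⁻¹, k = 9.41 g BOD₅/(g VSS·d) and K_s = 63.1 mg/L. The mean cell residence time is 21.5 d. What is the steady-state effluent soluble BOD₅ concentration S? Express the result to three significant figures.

S ≈ 1.33 mg/L

From the Monod/SRT balance for a CMAS, S = K_s·(1+k_d θ_c)/[θ_c·(Y k − k_d) − 1] = 63.1 × (1 + 0.0561 × 21.5) / [21.5 × (0.527 × 9.41 − 0.0561) − 1] = 139.2 / 104.4 = 1.333 mg/L.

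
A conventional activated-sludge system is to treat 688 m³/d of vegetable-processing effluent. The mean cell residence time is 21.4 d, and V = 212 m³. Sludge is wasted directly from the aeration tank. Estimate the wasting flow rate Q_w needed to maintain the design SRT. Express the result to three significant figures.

Wasting from the aeration tank: Q_w = V / θ_c = 212.0 / 21.4 = 9.907 m³/d.

Q_w ≈ 9.91 m³/d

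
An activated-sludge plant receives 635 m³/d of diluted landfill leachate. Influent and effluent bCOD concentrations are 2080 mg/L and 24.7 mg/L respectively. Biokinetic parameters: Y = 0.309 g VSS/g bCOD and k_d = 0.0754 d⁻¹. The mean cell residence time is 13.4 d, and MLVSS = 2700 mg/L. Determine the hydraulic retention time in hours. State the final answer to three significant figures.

Rearranging the biomass balance for a CMAS with decay, V = Y·Q·ΔS·θ_c / [X·(1+k_d θ_c)] = 0.309 × 635 × (2080 − 24.7) × 13.4 / [2700 × (1 + 0.0754 × 13.4)] = 5.4×10^6 / 5428 = 995.6 m³.
Hydraulic retention time τ = V/Q = 995.6 / 635 = 1.568 d = 37.63 h.

τ ≈ 37.6 h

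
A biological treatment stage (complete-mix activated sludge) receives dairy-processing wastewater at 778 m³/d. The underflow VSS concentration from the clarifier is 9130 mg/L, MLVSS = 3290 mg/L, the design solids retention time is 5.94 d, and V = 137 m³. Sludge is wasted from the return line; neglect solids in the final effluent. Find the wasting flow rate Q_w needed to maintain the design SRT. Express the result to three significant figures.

Wasting from the return line (neglecting effluent solids): Q_w = V·X / (θ_c·X_r) = 137.0 × 3290 / (5.94 × 9130) = 8.311 m³/d.

Q_w ≈ 8.31 m³/d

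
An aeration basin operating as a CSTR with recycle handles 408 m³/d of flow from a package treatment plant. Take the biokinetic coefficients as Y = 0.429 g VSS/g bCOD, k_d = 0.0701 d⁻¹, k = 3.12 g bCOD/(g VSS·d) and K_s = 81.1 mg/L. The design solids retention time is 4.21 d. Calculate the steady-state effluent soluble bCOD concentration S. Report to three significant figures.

S ≈ 24.2 mg/L

For a completely mixed reactor with recycle the Lawrence–McCarty relation gives S = K_s·(1 + k_d·θ_c) / [θ_c·(Y·k − k_d) − 1] = 81.1 × (1 + 0.0701 × 4.21) / [4.21 × (0.429 × 3.12 − 0.0701) − 1] = 105.0 / 4.340 = 24.20 mg/L.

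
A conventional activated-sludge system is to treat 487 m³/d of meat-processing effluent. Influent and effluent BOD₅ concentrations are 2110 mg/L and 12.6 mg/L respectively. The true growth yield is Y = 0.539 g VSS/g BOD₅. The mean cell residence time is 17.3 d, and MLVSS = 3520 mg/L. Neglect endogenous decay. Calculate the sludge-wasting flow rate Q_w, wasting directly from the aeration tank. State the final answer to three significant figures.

Q_w ≈ 156 m³/d

Biomass mass balance (decay neglected): V·X = Y·Q·(S₀ − S)·θ_c, so V = 0.539 × 487 × (2110 − 12.6) × 17.3 / 3520 = 2706 m³.
For wasting at MLVSS concentration, Q_w = V/θ_c = 2706/17.3 = 156.4 m³/d.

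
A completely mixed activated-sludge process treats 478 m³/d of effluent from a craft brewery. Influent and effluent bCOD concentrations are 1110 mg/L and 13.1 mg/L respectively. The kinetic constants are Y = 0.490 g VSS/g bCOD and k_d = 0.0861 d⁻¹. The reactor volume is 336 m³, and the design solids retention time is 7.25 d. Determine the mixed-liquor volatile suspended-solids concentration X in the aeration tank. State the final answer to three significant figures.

Solving the biomass balance for X: X = Y Q (S₀−S) θ_c / [V (1+k_d θ_c)] = 0.490 × 478 × (1110 − 13.1) × 7.25 / [336 × (1 + 0.0861 × 7.25)] = 3413 mg/L.

X ≈ 3410 mg/L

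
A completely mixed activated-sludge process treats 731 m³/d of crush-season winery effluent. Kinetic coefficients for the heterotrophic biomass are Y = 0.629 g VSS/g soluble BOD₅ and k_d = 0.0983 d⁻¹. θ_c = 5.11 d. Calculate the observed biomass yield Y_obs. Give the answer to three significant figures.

Correct the yield for decay: Y_obs = Y/(1 + k_d θ_c) = 0.629 / (1 + 0.0983 × 5.11) = 0.629 / 1.502 = 0.4187.

Y_obs ≈ 0.419 g VSS/g soluble BOD₅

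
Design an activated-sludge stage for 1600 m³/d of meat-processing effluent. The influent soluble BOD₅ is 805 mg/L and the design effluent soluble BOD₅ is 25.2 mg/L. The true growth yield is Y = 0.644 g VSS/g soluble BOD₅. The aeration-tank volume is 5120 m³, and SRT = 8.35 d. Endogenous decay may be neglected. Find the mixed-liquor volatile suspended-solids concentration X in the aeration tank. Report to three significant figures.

X = Y·Q·ΔS·θ_c / V = 0.644 × 1600 × (805 − 25.2) × 8.35 / 5120 = 1310 mg/L.

X ≈ 1310 mg/L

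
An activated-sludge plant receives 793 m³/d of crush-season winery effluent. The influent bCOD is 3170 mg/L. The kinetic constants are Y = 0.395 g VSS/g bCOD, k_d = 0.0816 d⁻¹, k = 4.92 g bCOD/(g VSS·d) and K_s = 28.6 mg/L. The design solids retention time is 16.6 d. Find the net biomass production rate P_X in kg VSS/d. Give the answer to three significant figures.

For a completely mixed reactor with recycle the Lawrence–McCarty relation gives S = K_s·(1 + k_d·θ_c) / [θ_c·(Y·k − k_d) − 1] = 28.6 × (1 + 0.0816 × 16.6) / [16.6 × (0.395 × 4.92 − 0.0816) − 1] = 67.34 / 29.91 = 2.252 mg/L.
The observed yield is Y_obs = Y/(1 + k_d·θ_c) = 0.395 / (1 + 0.0816 × 16.6) = 0.395 / 2.355 = 0.1678 g VSS per g bCOD removed.
Mass of bCOD removed per day: Q(S₀ − S) = 793 × 3168 g/m³ = 2512 kg/d.
Net biomass production P_X = Y_obs × Q·(S₀ − S) = 0.1678 × 2512 = 421.4 kg VSS/d.

P_X ≈ 421 kg VSS/d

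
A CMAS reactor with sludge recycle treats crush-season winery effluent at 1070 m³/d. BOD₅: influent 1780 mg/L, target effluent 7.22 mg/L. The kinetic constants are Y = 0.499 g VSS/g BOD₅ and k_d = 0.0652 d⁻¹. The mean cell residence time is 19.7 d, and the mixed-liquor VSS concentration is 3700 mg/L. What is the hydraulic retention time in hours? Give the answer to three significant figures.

τ ≈ 49.5 h

Rearranging the biomass balance for a CMAS with decay, V = Y·Q·ΔS·θ_c / [X·(1+k_d θ_c)] = 0.499 × 1070 × (1780 − 7.22) × 19.7 / [3700 × (1 + 0.0652 × 19.7)] = 1.86×10^7 / 8452 = 2206 m³.
τ = V/Q = 2206/1070 = 2.062 d, or 49.48 h.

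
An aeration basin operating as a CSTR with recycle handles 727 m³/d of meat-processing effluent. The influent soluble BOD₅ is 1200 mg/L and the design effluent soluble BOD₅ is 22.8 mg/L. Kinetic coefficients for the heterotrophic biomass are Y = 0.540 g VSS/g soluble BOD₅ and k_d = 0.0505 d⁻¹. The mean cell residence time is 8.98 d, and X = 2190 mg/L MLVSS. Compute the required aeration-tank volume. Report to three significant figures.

Steady-state biomass mass balance: V·X·(1 + k_d·θ_c) = Y·Q·(S₀ − S)·θ_c, so V = 0.540 × 727 × (1200 − 22.8) × 8.98 / [2190 × (1 + 0.0505 × 8.98)] = 4.15×10^6 / 3183 = 1304 m³.

V ≈ 1300 m³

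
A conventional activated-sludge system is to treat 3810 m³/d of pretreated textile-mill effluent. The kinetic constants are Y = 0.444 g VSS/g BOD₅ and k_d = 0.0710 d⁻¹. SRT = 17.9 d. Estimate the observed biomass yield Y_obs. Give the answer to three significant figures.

Correct the yield for decay: Y_obs = Y/(1 + k_d θ_c) = 0.444 / (1 + 0.0710 × 17.9) = 0.444 / 2.271 = 0.1955.

Y_obs ≈ 0.196 g VSS/g BOD₅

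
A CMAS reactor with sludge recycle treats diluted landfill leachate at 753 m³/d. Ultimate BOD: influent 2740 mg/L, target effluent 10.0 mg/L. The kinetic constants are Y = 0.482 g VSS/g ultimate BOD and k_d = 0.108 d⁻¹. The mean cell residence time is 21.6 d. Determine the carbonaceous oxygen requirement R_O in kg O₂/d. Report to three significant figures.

R_O ≈ 1630 kg O₂/d

Observed yield with endogenous decay: Y_obs = Y / (1 + k_d·θ_c) = 0.482 / (1 + 0.108 × 21.6) = 0.482 / 3.333 = 0.1446 g VSS/g ultimate BOD.
Q·(S₀ − S) = 753 × (2740 − 10.0) × 10⁻³ = 2056 kg/d removed.
Net sludge production P_X = 0.1446 × 2056 = 297.3 kg VSS/d.
R_O = Q·(S₀ − S) − 1.42·P_X = 2056 − 1.42 × 297.3 = 1634 kg O₂/d.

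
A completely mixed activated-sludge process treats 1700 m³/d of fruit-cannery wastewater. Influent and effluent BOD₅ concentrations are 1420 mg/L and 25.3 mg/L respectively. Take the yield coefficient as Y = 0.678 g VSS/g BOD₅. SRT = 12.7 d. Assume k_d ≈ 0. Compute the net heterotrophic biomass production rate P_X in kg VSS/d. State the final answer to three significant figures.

No decay correction is needed, so Y_obs = Y = 0.678.
Q·(S₀ − S) = 1700 × (1420 − 25.3) × 10⁻³ = 2371 kg/d removed.
So the net sludge growth is P_X = 0.6780 × 2371 = 1608 kg VSS/d.

P_X ≈ 1610 kg VSS/d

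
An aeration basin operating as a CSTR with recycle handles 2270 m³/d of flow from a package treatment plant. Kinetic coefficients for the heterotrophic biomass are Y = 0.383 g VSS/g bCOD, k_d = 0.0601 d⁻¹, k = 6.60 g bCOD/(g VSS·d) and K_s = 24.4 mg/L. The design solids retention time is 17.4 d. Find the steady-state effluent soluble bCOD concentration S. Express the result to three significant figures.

From the Monod/SRT balance for a CMAS, S = K_s·(1+k_d θ_c)/[θ_c·(Y k − k_d) − 1] = 24.4 × (1 + 0.0601 × 17.4) / [17.4 × (0.383 × 6.60 − 0.0601) − 1] = 49.92 / 41.94 = 1.190 mg/L.

S ≈ 1.19 mg/L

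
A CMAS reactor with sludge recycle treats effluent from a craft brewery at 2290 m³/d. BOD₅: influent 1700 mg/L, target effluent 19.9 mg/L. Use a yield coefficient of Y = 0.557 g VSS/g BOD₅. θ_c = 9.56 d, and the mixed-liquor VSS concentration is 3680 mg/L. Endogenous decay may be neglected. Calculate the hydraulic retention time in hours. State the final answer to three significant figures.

V·X = Y·Q·ΔS·θ_c gives V = 0.557 × 2290 × (1700 − 19.9) × 9.56 / 3680 = 5567 m³.
Hydraulic retention time τ = V/Q = 5567 / 2290 = 2.431 d = 58.35 h.

τ ≈ 58.3 h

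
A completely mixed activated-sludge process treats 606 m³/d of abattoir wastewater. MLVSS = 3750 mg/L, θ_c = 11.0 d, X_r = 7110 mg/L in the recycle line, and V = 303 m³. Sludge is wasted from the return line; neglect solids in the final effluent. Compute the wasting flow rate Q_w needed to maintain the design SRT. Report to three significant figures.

Q_w = (V·X)/(θ_c X_r) = 303.0 × 3750 / (11.0 × 7110) = 14.53 m³/d.

Q_w ≈ 14.5 m³/d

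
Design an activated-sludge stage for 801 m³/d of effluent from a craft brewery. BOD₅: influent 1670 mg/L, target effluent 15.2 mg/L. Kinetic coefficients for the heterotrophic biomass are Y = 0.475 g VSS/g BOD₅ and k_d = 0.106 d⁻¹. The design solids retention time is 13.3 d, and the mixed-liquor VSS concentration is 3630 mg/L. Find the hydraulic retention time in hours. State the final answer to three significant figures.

Steady-state biomass mass balance: V·X·(1 + k_d·θ_c) = Y·Q·(S₀ − S)·θ_c, so V = 0.475 × 801 × (1670 − 15.2) × 13.3 / [3630 × (1 + 0.106 × 13.3)] = 8.37×10^6 / 8748 = 957.3 m³.
HRT = V/Q = 957.3 m³ / 801 m³·d⁻¹ = 1.195 d × 24 = 28.68 h.

τ ≈ 28.7 h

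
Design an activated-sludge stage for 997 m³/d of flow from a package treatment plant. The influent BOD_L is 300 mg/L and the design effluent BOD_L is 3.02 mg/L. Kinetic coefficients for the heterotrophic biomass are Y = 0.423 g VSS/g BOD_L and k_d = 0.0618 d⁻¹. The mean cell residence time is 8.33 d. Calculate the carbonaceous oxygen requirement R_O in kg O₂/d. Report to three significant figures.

R_O ≈ 179 kg O₂/d

Correct the yield for decay: Y_obs = Y/(1 + k_d θ_c) = 0.423 / (1 + 0.0618 × 8.33) = 0.423 / 1.515 = 0.2792.
Substrate removed = Q·(S₀ − S) = 997 m³/d × (300 − 3.02) g/m³ = 2.96×10^5 g/d = 296.1 kg/d.
Biomass synthesised: P_X = Y_obs × 296.1 = 82.68 kg VSS/d.
Carbonaceous O₂ demand = substrate oxidised − cell-mass equivalent = 296.1 − 1.42 × 82.68 = 178.7 kg O₂/d.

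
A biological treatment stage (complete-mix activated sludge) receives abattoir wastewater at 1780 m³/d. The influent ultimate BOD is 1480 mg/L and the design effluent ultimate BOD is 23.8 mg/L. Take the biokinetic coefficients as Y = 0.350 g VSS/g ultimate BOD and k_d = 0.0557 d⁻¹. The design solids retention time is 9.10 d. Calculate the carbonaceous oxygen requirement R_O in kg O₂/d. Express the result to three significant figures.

R_O ≈ 1740 kg O₂/d

The observed yield is Y_obs = Y/(1 + k_d·θ_c) = 0.350 / (1 + 0.0557 × 9.10) = 0.350 / 1.507 = 0.2323 g VSS per g ultimate BOD removed.
Substrate removed = Q·(S₀ − S) = 1780 m³/d × (1480 − 23.8) g/m³ = 2.59×10^6 g/d = 2592 kg/d.
Net sludge production P_X = 0.2323 × 2592 = 602.1 kg VSS/d.
R_O = Q·(S₀ − S) − 1.42·P_X = 2592 − 1.42 × 602.1 = 1737 kg O₂/d.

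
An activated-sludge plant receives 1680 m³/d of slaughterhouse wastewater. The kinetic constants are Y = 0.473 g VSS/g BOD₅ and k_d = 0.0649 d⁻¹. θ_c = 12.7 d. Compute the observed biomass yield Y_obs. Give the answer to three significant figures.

The observed yield is Y_obs = Y/(1 + k_d·θ_c) = 0.473 / (1 + 0.0649 × 12.7) = 0.473 / 1.824 = 0.2593 g VSS per g BOD₅ removed.

Y_obs ≈ 0.259 g VSS/g BOD₅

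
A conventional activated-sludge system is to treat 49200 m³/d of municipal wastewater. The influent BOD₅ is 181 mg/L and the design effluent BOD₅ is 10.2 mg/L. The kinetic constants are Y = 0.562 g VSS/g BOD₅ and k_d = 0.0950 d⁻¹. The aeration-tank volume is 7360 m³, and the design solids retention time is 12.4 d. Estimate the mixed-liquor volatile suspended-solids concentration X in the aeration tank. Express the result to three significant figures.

X ≈ 3650 mg/L

From V·X·(1 + k_d·θ_c) = Y·Q·(S₀ − S)·θ_c: X = 0.562 × 49200 × (181 − 10.2) × 12.4 / [7360 × (1 + 0.0950 × 12.4)] = 3653 mg/L.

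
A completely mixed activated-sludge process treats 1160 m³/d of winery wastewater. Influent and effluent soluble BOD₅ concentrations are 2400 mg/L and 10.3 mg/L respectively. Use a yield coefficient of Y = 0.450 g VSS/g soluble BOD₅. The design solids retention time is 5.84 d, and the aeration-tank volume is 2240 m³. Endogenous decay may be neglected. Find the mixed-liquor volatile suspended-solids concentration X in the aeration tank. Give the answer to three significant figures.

X ≈ 3250 mg/L

Without decay, X = Y Q (S₀−S) θ_c / V = 0.450 × 1160 × (2400 − 10.3) × 5.84 / 2240 = 3252 mg/L.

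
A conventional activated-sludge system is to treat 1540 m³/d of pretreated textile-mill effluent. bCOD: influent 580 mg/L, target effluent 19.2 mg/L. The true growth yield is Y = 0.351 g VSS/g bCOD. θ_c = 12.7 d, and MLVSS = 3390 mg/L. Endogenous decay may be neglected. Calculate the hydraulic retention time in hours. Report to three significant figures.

τ ≈ 17.7 h

With k_d = 0 the design equation reduces to V = Y Q (S₀−S) θ_c / X = 0.351 × 1540 × (580 − 19.2) × 12.7 / 3390 = 1136 m³.
Hydraulic retention time τ = V/Q = 1136 / 1540 = 0.7374 d = 17.70 h.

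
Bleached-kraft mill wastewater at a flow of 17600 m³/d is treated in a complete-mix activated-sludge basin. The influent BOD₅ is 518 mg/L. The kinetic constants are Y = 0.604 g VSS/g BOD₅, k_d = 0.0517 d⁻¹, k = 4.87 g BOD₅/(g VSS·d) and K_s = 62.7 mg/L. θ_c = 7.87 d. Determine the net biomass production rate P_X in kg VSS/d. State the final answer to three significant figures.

For a completely mixed reactor with recycle the Lawrence–McCarty relation gives S = K_s·(1 + k_d·θ_c) / [θ_c·(Y·k − k_d) − 1] = 62.7 × (1 + 0.0517 × 7.87) / [7.87 × (0.604 × 4.87 − 0.0517) − 1] = 88.21 / 21.74 = 4.057 mg/L.
Observed yield with endogenous decay: Y_obs = Y / (1 + k_d·θ_c) = 0.604 / (1 + 0.0517 × 7.87) = 0.604 / 1.407 = 0.4293 g VSS/g BOD₅.
Mass of BOD₅ removed per day: Q(S₀ − S) = 17600 × 513.9 g/m³ = 9045 kg/d.
P_X = Y_obs · Q(S₀ − S) = 0.4293 × 9045 = 3883 kg VSS/d.

P_X ≈ 3880 kg VSS/d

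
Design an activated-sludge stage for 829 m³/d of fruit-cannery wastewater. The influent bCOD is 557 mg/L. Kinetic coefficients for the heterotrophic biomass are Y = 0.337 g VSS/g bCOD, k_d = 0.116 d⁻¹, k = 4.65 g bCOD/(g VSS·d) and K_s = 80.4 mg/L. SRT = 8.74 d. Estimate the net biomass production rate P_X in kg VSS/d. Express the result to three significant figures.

For a completely mixed reactor with recycle the Lawrence–McCarty relation gives S = K_s·(1 + k_d·θ_c) / [θ_c·(Y·k − k_d) − 1] = 80.4 × (1 + 0.116 × 8.74) / [8.74 × (0.337 × 4.65 − 0.116) − 1] = 161.9 / 11.68 = 13.86 mg/L.
Observed yield with endogenous decay: Y_obs = Y / (1 + k_d·θ_c) = 0.337 / (1 + 0.116 × 8.74) = 0.337 / 2.014 = 0.1673 g VSS/g bCOD.
Q·(S₀ − S) = 829 × (557 − 13.9) × 10⁻³ = 450.2 kg/d removed.
P_X = Y_obs · Q(S₀ − S) = 0.1673 × 450.2 = 75.34 kg VSS/d.

P_X ≈ 75.3 kg VSS/d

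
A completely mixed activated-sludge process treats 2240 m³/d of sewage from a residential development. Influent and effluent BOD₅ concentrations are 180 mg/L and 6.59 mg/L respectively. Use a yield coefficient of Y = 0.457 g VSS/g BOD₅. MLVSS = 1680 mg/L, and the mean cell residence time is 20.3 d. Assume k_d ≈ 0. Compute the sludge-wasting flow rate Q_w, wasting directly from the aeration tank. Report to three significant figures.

Q_w ≈ 106 m³/d

V·X = Y·Q·ΔS·θ_c gives V = 0.457 × 2240 × (180 − 6.59) × 20.3 / 1680 = 2145 m³.
With mixed-liquor wasting, θ_c = V/Q_w, so Q_w = V/θ_c = 2145/20.3 = 105.7 m³/d.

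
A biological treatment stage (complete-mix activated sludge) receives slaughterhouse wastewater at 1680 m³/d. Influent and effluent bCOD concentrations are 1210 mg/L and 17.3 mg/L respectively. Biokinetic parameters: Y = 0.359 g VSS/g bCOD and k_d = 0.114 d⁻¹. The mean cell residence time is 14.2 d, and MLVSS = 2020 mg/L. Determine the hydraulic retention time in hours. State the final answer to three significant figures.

τ ≈ 27.6 h

Steady-state biomass mass balance: V·X·(1 + k_d·θ_c) = Y·Q·(S₀ − S)·θ_c, so V = 0.359 × 1680 × (1210 − 17.3) × 14.2 / [2020 × (1 + 0.114 × 14.2)] = 1.02×10^7 / 5290 = 1931 m³.
HRT = V/Q = 1931 m³ / 1680 m³·d⁻¹ = 1.149 d × 24 = 27.58 h.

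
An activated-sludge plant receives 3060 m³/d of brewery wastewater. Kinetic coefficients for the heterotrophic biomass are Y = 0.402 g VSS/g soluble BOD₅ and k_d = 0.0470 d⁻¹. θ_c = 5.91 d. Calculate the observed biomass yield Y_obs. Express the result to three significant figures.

Y_obs ≈ 0.315 g VSS/g soluble BOD₅

Y_obs = Y / (1 + k_d θ_c) = 0.402 / (1 + 0.0470 × 5.91) = 0.402 / 1.278 = 0.3146.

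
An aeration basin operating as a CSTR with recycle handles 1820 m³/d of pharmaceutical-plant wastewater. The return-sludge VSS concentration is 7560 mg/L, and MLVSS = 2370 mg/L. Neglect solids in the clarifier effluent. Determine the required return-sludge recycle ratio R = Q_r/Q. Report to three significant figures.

R = Q_r/Q = X/(X_r − X) = 2370 / (7560 − 2370) = 0.4566.

R ≈ 0.457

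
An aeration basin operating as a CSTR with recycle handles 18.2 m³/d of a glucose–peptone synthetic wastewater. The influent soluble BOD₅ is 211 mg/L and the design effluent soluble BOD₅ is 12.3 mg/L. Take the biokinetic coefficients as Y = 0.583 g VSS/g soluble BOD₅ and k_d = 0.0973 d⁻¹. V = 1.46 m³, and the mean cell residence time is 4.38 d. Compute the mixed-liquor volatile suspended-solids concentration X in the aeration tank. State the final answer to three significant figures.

X ≈ 4430 mg/L

X = Y·Q·ΔS·θ_c / [V·(1 + k_d θ_c)] = 0.583 × 18.2 × (211 − 12.3) × 4.38 / [1.46 × (1 + 0.0973 × 4.38)] = 4435 mg/L.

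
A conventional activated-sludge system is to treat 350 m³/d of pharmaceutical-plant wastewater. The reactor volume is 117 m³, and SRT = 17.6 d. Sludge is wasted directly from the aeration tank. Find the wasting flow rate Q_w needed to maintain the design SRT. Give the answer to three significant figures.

For wasting at MLVSS concentration, Q_w = V/θ_c = 117.0/17.6 = 6.648 m³/d.

Q_w ≈ 6.65 m³/d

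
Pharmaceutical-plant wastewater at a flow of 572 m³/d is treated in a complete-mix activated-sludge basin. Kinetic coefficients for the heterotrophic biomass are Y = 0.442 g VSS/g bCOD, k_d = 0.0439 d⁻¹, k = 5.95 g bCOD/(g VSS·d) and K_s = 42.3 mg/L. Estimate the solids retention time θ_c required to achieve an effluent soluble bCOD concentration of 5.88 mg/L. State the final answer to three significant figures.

θ_c ≈ 3.61 d

Specific growth rate at S = 5.88 mg/L: μ = YkS/(K_s+S) = 0.442·5.95·5.88/(42.3+5.88) = 0.3210 d⁻¹.
θ_c = 1/(μ − k_d) = 1/(0.3210 − 0.0439) = 1/0.2771 = 3.609 d.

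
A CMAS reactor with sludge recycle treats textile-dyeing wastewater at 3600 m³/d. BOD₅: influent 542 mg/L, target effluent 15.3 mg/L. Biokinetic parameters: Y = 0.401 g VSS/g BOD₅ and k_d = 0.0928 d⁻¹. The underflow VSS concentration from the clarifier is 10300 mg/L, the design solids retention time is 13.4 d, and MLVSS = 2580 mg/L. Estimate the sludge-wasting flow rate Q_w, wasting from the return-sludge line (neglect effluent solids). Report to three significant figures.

Rearranging the biomass balance for a CMAS with decay, V = Y·Q·ΔS·θ_c / [X·(1+k_d θ_c)] = 0.401 × 3600 × (542 − 15.3) × 13.4 / [2580 × (1 + 0.0928 × 13.4)] = 1.02×10^7 / 5788 = 1760 m³.
Wasting from the return line (neglecting effluent solids): Q_w = V·X / (θ_c·X_r) = 1760 × 2580 / (13.4 × 10300) = 32.90 m³/d.

Q_w ≈ 32.9 m³/d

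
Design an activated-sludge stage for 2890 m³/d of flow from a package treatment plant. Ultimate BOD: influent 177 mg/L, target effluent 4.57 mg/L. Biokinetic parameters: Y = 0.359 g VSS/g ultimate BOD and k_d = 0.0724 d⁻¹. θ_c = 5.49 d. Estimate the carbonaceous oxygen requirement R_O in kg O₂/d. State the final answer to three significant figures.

R_O ≈ 317 kg O₂/d

Correct the yield for decay: Y_obs = Y/(1 + k_d θ_c) = 0.359 / (1 + 0.0724 × 5.49) = 0.359 / 1.397 = 0.2569.
ΔS = 177 − 4.57 = 172.4 mg/L, so the substrate removal rate is 2890 × 172.4/1000 = 498.3 kg ultimate BOD/d.
Biomass synthesised: P_X = Y_obs × 498.3 = 128.0 kg VSS/d.
R_O = Q·ΔS − 1.42 P_X = 498.3 − 181.8 = 316.5 kg O₂/d.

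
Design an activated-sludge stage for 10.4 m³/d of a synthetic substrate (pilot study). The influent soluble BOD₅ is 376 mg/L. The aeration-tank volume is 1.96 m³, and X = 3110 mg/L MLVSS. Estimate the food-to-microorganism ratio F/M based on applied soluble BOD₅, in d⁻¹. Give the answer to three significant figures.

Food-to-microorganism ratio F/M = Q S₀ / (V X) = 10.4 × 376 / (1.960 × 3110) = 0.6415 d⁻¹.

F/M ≈ 0.642 d⁻¹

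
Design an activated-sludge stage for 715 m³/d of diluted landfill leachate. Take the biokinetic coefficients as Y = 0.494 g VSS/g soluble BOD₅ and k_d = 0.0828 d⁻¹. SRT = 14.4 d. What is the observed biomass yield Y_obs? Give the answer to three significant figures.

Y_obs ≈ 0.225 g VSS/g soluble BOD₅

Observed yield with endogenous decay: Y_obs = Y / (1 + k_d·θ_c) = 0.494 / (1 + 0.0828 × 14.4) = 0.494 / 2.192 = 0.2253 g VSS/g soluble BOD₅.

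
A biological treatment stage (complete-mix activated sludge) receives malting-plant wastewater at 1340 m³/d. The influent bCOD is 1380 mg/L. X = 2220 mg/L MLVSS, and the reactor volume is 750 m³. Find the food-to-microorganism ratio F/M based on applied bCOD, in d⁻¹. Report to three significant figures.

F/M = applied load / biomass = Q·S₀/(V·X) = 1340 × 1380 / (750.0 × 2220) = 1.111 d⁻¹.

F/M ≈ 1.11 d⁻¹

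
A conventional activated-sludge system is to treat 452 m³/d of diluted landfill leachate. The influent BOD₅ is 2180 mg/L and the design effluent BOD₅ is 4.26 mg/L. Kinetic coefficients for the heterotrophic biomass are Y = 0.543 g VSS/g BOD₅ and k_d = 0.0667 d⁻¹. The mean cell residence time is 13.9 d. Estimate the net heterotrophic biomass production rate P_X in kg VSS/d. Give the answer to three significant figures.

P_X ≈ 277 kg VSS/d

Correct the yield for decay: Y_obs = Y/(1 + k_d θ_c) = 0.543 / (1 + 0.0667 × 13.9) = 0.543 / 1.927 = 0.2818.
ΔS = 2180 − 4.26 = 2176 mg/L, so the substrate removal rate is 452 × 2176/1000 = 983.4 kg BOD₅/d.
P_X = Y_obs · Q(S₀ − S) = 0.2818 × 983.4 = 277.1 kg VSS/d.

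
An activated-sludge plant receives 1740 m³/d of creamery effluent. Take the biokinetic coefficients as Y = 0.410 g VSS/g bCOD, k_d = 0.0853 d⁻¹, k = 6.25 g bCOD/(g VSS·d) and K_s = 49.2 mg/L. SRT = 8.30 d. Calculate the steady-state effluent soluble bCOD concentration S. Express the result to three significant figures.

For a completely mixed reactor with recycle the Lawrence–McCarty relation gives S = K_s·(1 + k_d·θ_c) / [θ_c·(Y·k − k_d) − 1] = 49.2 × (1 + 0.0853 × 8.30) / [8.30 × (0.410 × 6.25 − 0.0853) − 1] = 84.03 / 19.56 = 4.296 mg/L.

S ≈ 4.30 mg/L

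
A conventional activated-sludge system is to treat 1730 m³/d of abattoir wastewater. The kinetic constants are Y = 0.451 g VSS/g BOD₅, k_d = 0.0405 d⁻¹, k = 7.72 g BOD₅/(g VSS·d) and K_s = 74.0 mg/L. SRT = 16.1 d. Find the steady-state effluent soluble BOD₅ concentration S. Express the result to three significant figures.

For a completely mixed reactor with recycle the Lawrence–McCarty relation gives S = K_s·(1 + k_d·θ_c) / [θ_c·(Y·k − k_d) − 1] = 74.0 × (1 + 0.0405 × 16.1) / [16.1 × (0.451 × 7.72 − 0.0405) − 1] = 122.3 / 54.40 = 2.247 mg/L.

S ≈ 2.25 mg/L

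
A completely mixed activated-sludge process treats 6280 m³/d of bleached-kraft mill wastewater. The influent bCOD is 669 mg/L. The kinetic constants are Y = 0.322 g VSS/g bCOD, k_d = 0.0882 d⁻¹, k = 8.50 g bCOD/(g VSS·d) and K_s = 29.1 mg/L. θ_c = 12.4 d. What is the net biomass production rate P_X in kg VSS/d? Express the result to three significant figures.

Effluent substrate depends only on kinetics and SRT: S = K_s(1 + k_d θ_c) / [θ_c(Yk − k_d) − 1] = 29.1 × (1 + 0.0882 × 12.4) / [12.4 × (0.322 × 8.50 − 0.0882) − 1] = 60.93 / 31.85 = 1.913 mg/L.
Observed yield with endogenous decay: Y_obs = Y / (1 + k_d·θ_c) = 0.322 / (1 + 0.0882 × 12.4) = 0.322 / 2.094 = 0.1538 g VSS/g bCOD.
Mass of bCOD removed per day: Q(S₀ − S) = 6280 × 667.1 g/m³ = 4189 kg/d.
P_X = Y_obs · Q(S₀ − S) = 0.1538 × 4189 = 644.3 kg VSS/d.

P_X ≈ 644 kg VSS/d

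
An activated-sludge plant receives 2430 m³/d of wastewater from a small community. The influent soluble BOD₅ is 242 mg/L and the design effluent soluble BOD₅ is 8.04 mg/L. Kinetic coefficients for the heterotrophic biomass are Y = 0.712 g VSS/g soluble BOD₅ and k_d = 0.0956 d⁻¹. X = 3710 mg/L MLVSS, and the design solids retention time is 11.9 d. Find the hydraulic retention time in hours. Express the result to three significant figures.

τ ≈ 6.00 h

Steady-state biomass mass balance: V·X·(1 + k_d·θ_c) = Y·Q·(S₀ − S)·θ_c, so V = 0.712 × 2430 × (242 − 8.04) × 11.9 / [3710 × (1 + 0.0956 × 11.9)] = 4.82×10^6 / 7931 = 607.4 m³.
Hydraulic retention time τ = V/Q = 607.4 / 2430 = 0.2500 d = 5.999 h.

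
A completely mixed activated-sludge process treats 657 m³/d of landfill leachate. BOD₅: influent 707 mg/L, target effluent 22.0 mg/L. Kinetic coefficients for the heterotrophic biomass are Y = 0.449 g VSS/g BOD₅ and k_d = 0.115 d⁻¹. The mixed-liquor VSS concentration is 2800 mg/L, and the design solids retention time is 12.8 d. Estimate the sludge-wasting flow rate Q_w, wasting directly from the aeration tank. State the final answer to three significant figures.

From the SRT design equation V = Y Q (S₀−S) θ_c / [X (1 + k_d θ_c)] = 0.449 × 657 × (707 − 22.0) × 12.8 / [2800 × (1 + 0.115 × 12.8)] = 2.59×10^6 / 6922 = 373.7 m³.
For wasting at MLVSS concentration, Q_w = V/θ_c = 373.7/12.8 = 29.19 m³/d.

Q_w ≈ 29.2 m³/d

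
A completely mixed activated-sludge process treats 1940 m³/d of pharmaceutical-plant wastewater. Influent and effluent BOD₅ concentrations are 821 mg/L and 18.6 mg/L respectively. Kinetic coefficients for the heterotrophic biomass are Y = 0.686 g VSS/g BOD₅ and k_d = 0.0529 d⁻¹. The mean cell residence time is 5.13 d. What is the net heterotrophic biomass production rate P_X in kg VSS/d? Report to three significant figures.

P_X ≈ 840 kg VSS/d

Y_obs = Y / (1 + k_d θ_c) = 0.686 / (1 + 0.0529 × 5.13) = 0.686 / 1.271 = 0.5396.
ΔS = 821 − 18.6 = 802.4 mg/L, so the substrate removal rate is 1940 × 802.4/1000 = 1557 kg BOD₅/d.
P_X = Y_obs · Q(S₀ − S) = 0.5396 × 1557 = 839.9 kg VSS/d.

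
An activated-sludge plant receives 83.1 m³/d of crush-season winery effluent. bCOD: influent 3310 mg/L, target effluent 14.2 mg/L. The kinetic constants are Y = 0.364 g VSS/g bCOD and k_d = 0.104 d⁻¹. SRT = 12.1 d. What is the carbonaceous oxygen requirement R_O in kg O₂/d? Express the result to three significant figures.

R_O ≈ 211 kg O₂/d

Y_obs = Y / (1 + k_d θ_c) = 0.364 / (1 + 0.104 × 12.1) = 0.364 / 2.258 = 0.1612.
Mass of bCOD removed per day: Q(S₀ − S) = 83.1 × 3296 g/m³ = 273.9 kg/d.
Net sludge production P_X = 0.1612 × 273.9 = 44.14 kg VSS/d.
R_O = Q·ΔS − 1.42 P_X = 273.9 − 62.68 = 211.2 kg O₂/d.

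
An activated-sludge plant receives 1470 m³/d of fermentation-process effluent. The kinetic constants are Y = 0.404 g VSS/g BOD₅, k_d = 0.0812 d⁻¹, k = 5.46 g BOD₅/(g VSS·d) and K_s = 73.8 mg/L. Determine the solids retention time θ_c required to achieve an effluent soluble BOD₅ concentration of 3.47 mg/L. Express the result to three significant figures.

Specific growth rate at S = 3.47 mg/L: μ = YkS/(K_s+S) = 0.404·5.46·3.47/(73.8+3.47) = 0.09906 d⁻¹.
1/θ_c = 0.09906 − 0.0812 = 0.01786 d⁻¹, so θ_c = 56.00 d.

θ_c ≈ 56.0 d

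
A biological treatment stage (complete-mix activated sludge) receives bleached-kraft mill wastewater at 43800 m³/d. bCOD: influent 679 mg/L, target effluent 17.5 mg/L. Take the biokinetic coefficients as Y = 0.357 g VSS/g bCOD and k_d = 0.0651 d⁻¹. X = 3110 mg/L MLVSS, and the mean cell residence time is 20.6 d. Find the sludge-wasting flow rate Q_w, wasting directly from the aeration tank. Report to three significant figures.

Rearranging the biomass balance for a CMAS with decay, V = Y·Q·ΔS·θ_c / [X·(1+k_d θ_c)] = 0.357 × 43800 × (679 − 17.5) × 20.6 / [3110 × (1 + 0.0651 × 20.6)] = 2.13×10^8 / 7281 = 29266 m³.
With mixed-liquor wasting, θ_c = V/Q_w, so Q_w = V/θ_c = 29266/20.6 = 1421 m³/d.

Q_w ≈ 1420 m³/d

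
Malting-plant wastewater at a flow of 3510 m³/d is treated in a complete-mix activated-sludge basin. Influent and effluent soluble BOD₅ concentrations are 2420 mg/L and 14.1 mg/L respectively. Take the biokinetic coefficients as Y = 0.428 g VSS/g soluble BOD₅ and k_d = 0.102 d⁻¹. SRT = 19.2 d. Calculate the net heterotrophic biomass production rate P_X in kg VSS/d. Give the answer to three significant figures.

P_X ≈ 1220 kg VSS/d

Y_obs = Y / (1 + k_d θ_c) = 0.428 / (1 + 0.102 × 19.2) = 0.428 / 2.958 = 0.1447.
Mass of soluble BOD₅ removed per day: Q(S₀ − S) = 3510 × 2406 g/m³ = 8445 kg/d.
P_X = Y_obs · Q(S₀ − S) = 0.1447 × 8445 = 1222 kg VSS/d.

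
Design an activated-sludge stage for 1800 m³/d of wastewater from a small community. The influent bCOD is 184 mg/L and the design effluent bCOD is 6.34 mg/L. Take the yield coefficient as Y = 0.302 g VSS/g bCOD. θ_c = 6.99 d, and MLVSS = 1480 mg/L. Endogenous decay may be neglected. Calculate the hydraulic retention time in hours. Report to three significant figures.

With k_d = 0 the design equation reduces to V = Y Q (S₀−S) θ_c / X = 0.302 × 1800 × (184 − 6.34) × 6.99 / 1480 = 456.1 m³.
Hydraulic retention time τ = V/Q = 456.1 / 1800 = 0.2534 d = 6.082 h.

τ ≈ 6.08 h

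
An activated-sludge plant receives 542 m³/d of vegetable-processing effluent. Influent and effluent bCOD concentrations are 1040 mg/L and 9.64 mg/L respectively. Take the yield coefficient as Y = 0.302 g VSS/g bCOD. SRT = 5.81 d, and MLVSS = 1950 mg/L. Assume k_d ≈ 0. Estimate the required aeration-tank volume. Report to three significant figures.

V ≈ 503 m³

V·X = Y·Q·ΔS·θ_c gives V = 0.302 × 542 × (1040 − 9.64) × 5.81 / 1950 = 502.5 m³.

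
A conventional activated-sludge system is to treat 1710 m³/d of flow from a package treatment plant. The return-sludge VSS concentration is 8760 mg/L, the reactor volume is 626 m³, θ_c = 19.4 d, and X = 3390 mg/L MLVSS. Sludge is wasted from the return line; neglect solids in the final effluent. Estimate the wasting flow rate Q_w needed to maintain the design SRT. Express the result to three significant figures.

Q_w ≈ 12.5 m³/d

Q_w = (V·X)/(θ_c X_r) = 626.0 × 3390 / (19.4 × 8760) = 12.49 m³/d.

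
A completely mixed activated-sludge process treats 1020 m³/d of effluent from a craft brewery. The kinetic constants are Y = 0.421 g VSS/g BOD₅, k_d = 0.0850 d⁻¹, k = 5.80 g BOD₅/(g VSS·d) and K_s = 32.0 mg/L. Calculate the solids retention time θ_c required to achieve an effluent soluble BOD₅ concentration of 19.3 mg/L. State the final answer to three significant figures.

θ_c ≈ 1.20 d

From 1/θ_c = Y·k·S/(K_s + S) − k_d: Y·k·S/(K_s+S) = 0.421 × 5.80 × 19.3 / (32.0 + 19.3) = 0.9186 d⁻¹.
θ_c = 1/(μ − k_d) = 1/(0.9186 − 0.0850) = 1/0.8336 = 1.200 d.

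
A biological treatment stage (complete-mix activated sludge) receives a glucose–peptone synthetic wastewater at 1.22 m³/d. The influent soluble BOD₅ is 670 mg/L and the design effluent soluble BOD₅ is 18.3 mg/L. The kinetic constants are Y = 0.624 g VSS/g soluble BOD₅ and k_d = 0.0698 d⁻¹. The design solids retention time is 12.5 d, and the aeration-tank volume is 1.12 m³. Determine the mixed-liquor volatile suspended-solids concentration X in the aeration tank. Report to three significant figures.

From V·X·(1 + k_d·θ_c) = Y·Q·(S₀ − S)·θ_c: X = 0.624 × 1.22 × (670 − 18.3) × 12.5 / [1.12 × (1 + 0.0698 × 12.5)] = 2957 mg/L.

X ≈ 2960 mg/L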